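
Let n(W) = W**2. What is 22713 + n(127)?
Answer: 38842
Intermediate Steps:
22713 + n(127) = 22713 + 127**2 = 22713 + 16129 = 38842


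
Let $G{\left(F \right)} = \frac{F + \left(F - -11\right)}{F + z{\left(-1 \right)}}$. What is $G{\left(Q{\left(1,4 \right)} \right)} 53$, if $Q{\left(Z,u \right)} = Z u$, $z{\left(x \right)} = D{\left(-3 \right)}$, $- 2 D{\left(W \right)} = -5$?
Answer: $\frac{2014}{13} \approx 154.92$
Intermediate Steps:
$D{\left(W \right)} = \frac{5}{2}$ ($D{\left(W \right)} = \left(- \frac{1}{2}\right) \left(-5\right) = \frac{5}{2}$)
$z{\left(x \right)} = \frac{5}{2}$
$G{\left(F \right)} = \frac{11 + 2 F}{\frac{5}{2} + F}$ ($G{\left(F \right)} = \frac{F + \left(F - -11\right)}{F + \frac{5}{2}} = \frac{F + \left(F + 11\right)}{\frac{5}{2} + F} = \frac{F + \left(11 + F\right)}{\frac{5}{2} + F} = \frac{11 + 2 F}{\frac{5}{2} + F}$)
$G{\left(Q{\left(1,4 \right)} \right)} 53 = \frac{2 \left(11 + 2 \cdot 1 \cdot 4\right)}{5 + 2 \cdot 1 \cdot 4} \cdot 53 = \frac{2 \left(11 + 2 \cdot 4\right)}{5 + 2 \cdot 4} \cdot 53 = \frac{2 \left(11 + 8\right)}{5 + 8} \cdot 53 = 2 \cdot \frac{1}{13} \cdot 19 \cdot 53 = \frac{38}{13} \cdot 53 = \frac{2014}{13}$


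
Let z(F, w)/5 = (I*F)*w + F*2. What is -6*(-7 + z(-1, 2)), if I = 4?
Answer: 342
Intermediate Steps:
z(F, w) = 10*F + 20*F*w (z(F, w) = 5*((4*F)*w + F*2) = 5*(4*F*w + 2*F) = 5*(2*F + 4*F*w) = 10*F + 20*F*w)
-6*(-7 + z(-1, 2)) = -6*(-7 + 10*(-1)*(1 + 2*2)) = -6*(-7 + 10*(-1)*(1 + 4)) = -6*(-7 + 10*(-1)*5) = -6*(-7 - 50) = -6*(-57) = 342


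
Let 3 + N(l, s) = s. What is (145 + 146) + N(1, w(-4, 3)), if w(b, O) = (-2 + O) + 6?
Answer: 295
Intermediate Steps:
w(b, O) = 4 + O
N(l, s) = -3 + s
(145 + 146) + N(1, w(-4, 3)) = (145 + 146) + (-3 + (4 + 3)) = 291 + (-3 + 7) = 291 + 4 = 295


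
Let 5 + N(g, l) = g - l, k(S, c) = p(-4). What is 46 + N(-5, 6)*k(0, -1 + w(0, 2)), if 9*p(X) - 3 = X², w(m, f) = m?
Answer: 110/9 ≈ 12.222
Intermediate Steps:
p(X) = ⅓ + X²/9
k(S, c) = 19/9 (k(S, c) = ⅓ + (⅑)*(-4)² = ⅓ + (⅑)*16 = ⅓ + 16/9 = 19/9)
N(g, l) = -5 + g - l (N(g, l) = -5 + (g - l) = -5 + g - l)
46 + N(-5, 6)*k(0, -1 + w(0, 2)) = 46 + (-5 - 5 - 1*6)*(19/9) = 46 + (-5 - 5 - 6)*(19/9) = 46 - 16*19/9 = 46 - 304/9 = 110/9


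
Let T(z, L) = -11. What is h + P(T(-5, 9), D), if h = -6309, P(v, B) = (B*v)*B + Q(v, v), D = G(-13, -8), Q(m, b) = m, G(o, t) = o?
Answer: -8179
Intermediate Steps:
D = -13
P(v, B) = v + v*B² (P(v, B) = (B*v)*B + v = v*B² + v = v + v*B²)
h + P(T(-5, 9), D) = -6309 - 11*(1 + (-13)²) = -6309 - 11*(1 + 169) = -6309 - 11*170 = -6309 - 1870 = -8179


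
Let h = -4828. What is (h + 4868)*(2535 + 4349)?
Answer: 275360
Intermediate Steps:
(h + 4868)*(2535 + 4349) = (-4828 + 4868)*(2535 + 4349) = 40*6884 = 275360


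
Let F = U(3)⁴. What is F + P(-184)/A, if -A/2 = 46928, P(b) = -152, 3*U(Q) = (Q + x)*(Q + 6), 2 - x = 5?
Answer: 19/11732 ≈ 0.0016195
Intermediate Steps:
x = -3 (x = 2 - 1*5 = 2 - 5 = -3)
U(Q) = (-3 + Q)*(6 + Q)/3 (U(Q) = ((Q - 3)*(Q + 6))/3 = ((-3 + Q)*(6 + Q))/3 = (-3 + Q)*(6 + Q)/3)
A = -93856 (A = -2*46928 = -93856)
F = 0 (F = (-6 + 3 + (⅓)*3²)⁴ = (-6 + 3 + (⅓)*9)⁴ = (-6 + 3 + 3)⁴ = 0⁴ = 0)
F + P(-184)/A = 0 - 152/(-93856) = 0 - 152*(-1/93856) = 0 + 19/11732 = 19/11732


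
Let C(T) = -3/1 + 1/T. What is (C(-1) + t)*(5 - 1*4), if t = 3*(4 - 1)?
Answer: 5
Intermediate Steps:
t = 9 (t = 3*3 = 9)
C(T) = -3 + 1/T (C(T) = -3*1 + 1/T = -3 + 1/T)
(C(-1) + t)*(5 - 1*4) = ((-3 + 1/(-1)) + 9)*(5 - 1*4) = ((-3 - 1) + 9)*(5 - 4) = (-4 + 9)*1 = 5*1 = 5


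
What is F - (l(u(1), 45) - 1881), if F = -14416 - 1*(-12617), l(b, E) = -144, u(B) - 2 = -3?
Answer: 226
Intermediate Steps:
u(B) = -1 (u(B) = 2 - 3 = -1)
F = -1799 (F = -14416 + 12617 = -1799)
F - (l(u(1), 45) - 1881) = -1799 - (-144 - 1881) = -1799 - 1*(-2025) = -1799 + 2025 = 226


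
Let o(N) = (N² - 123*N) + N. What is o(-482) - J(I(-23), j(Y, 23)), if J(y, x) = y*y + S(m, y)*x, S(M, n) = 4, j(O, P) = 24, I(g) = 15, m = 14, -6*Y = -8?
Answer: 290807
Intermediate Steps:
Y = 4/3 (Y = -⅙*(-8) = 4/3 ≈ 1.3333)
o(N) = N² - 122*N
J(y, x) = y² + 4*x (J(y, x) = y*y + 4*x = y² + 4*x)
o(-482) - J(I(-23), j(Y, 23)) = -482*(-122 - 482) - (15² + 4*24) = -482*(-604) - (225 + 96) = 291128 - 1*321 = 291128 - 321 = 290807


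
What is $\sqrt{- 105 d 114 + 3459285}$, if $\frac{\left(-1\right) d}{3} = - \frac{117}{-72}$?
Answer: $\frac{3 \sqrt{1563395}}{2} \approx 1875.5$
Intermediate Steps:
$d = - \frac{39}{8}$ ($d = - 3 \left(- \frac{117}{-72}\right) = - 3 \left(\left(-117\right) \left(- \frac{1}{72}\right)\right) = \left(-3\right) \frac{13}{8} = - \frac{39}{8} \approx -4.875$)
$\sqrt{- 105 d 114 + 3459285} = \sqrt{\left(-105\right) \left(- \frac{39}{8}\right) 114 + 3459285} = \sqrt{\frac{4095}{8} \cdot 114 + 3459285} = \sqrt{\frac{233415}{4} + 3459285} = \sqrt{\frac{14070555}{4}} = \frac{3 \sqrt{1563395}}{2}$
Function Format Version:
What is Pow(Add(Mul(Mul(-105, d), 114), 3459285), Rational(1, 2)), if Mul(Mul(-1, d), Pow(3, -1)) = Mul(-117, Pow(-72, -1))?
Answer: Mul(Rational(3, 2), Pow(1563395, Rational(1, 2))) ≈ 1875.5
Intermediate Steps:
d = Rational(-39, 8) (d = Mul(-3, Mul(-117, Pow(-72, -1))) = Mul(-3, Mul(-117, Rational(-1, 72))) = Mul(-3, Rational(13, 8)) = Rational(-39, 8) ≈ -4.8750)
Pow(Add(Mul(Mul(-105, d), 114), 3459285), Rational(1, 2)) = Pow(Add(Mul(Mul(-105, Rational(-39, 8)), 114), 3459285), Rational(1, 2)) = Pow(Add(Mul(Rational(4095, 8), 114), 3459285), Rational(1, 2)) = Pow(Add(Rational(233415, 4), 3459285), Rational(1, 2)) = Pow(Rational(14070555, 4), Rational(1, 2)) = Mul(Rational(3, 2), Pow(1563395, Rational(1, 2)))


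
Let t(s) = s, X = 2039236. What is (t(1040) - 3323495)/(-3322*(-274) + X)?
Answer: -3322455/2949464 ≈ -1.1265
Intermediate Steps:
(t(1040) - 3323495)/(-3322*(-274) + X) = (1040 - 3323495)/(-3322*(-274) + 2039236) = -3322455/(910228 + 2039236) = -3322455/2949464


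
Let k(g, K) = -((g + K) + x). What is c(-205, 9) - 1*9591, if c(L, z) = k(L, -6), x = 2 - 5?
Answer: -9377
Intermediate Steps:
x = -3
k(g, K) = 3 - K - g (k(g, K) = -((g + K) - 3) = -((K + g) - 3) = -(-3 + K + g) = 3 - K - g)
c(L, z) = 9 - L (c(L, z) = 3 - 1*(-6) - L = 3 + 6 - L = 9 - L)
c(-205, 9) - 1*9591 = (9 - 1*(-205)) - 1*9591 = (9 + 205) - 9591 = 214 - 9591 = -9377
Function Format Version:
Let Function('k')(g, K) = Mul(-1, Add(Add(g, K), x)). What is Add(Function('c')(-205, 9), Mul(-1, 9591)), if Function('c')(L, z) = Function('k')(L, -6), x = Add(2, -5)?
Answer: -9377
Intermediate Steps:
x = -3
Function('k')(g, K) = Add(3, Mul(-1, K), Mul(-1, g)) (Function('k')(g, K) = Mul(-1, Add(Add(g, K), -3)) = Mul(-1, Add(Add(K, g), -3)) = Mul(-1, Add(-3, K, g)) = Add(3, Mul(-1, K), Mul(-1, g)))
Function('c')(L, z) = Add(9, Mul(-1, L)) (Function('c')(L, z) = Add(3, Mul(-1, -6), Mul(-1, L)) = Add(3, 6, Mul(-1, L)) = Add(9, Mul(-1, L)))
Add(Function('c')(-205, 9), Mul(-1, 9591)) = Add(Add(9, Mul(-1, -205)), Mul(-1, 9591)) = Add(Add(9, 205), -9591) = Add(214, -9591) = -9377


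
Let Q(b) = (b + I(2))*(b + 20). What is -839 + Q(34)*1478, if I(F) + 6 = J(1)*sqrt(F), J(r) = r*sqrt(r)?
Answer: 2233897 + 79812*sqrt(2) ≈ 2.3468e+6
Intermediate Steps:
J(r) = r**(3/2)
I(F) = -6 + sqrt(F) (I(F) = -6 + 1**(3/2)*sqrt(F) = -6 + 1*sqrt(F) = -6 + sqrt(F))
Q(b) = (20 + b)*(-6 + b + sqrt(2)) (Q(b) = (b + (-6 + sqrt(2)))*(b + 20) = (-6 + b + sqrt(2))*(20 + b) = (20 + b)*(-6 + b + sqrt(2)))
-839 + Q(34)*1478 = -839 + (-120 + 34**2 + 14*34 + 20*sqrt(2) + 34*sqrt(2))*1478 = -839 + (-120 + 1156 + 476 + 20*sqrt(2) + 34*sqrt(2))*1478 = -839 + (1512 + 54*sqrt(2))*1478 = -839 + (2234736 + 79812*sqrt(2)) = 2233897 + 79812*sqrt(2)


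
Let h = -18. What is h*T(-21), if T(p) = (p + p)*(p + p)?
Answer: -31752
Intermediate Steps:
T(p) = 4*p² (T(p) = (2*p)*(2*p) = 4*p²)
h*T(-21) = -72*(-21)² = -72*441 = -18*1764 = -31752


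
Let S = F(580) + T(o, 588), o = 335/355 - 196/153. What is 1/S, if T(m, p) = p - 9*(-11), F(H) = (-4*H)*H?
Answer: -1/1344913 ≈ -7.4354e-7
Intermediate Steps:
F(H) = -4*H**2
o = -3665/10863 (o = 335*(1/355) - 196*1/153 = 67/71 - 196/153 = -3665/10863 ≈ -0.33738)
T(m, p) = 99 + p (T(m, p) = p + 99 = 99 + p)
S = -1344913 (S = -4*580**2 + (99 + 588) = -4*336400 + 687 = -1345600 + 687 = -1344913)
1/S = 1/(-1344913) = -1/1344913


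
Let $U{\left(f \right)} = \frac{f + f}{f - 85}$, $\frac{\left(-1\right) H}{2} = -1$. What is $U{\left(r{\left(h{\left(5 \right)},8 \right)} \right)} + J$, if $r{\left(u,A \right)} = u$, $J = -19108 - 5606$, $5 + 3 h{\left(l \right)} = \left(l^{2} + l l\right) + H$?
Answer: $- \frac{2570303}{104} \approx -24714.0$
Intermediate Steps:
$H = 2$ ($H = \left(-2\right) \left(-1\right) = 2$)
$h{\left(l \right)} = -1 + \frac{2 l^{2}}{3}$ ($h{\left(l \right)} = - \frac{5}{3} + \frac{\left(l^{2} + l l\right) + 2}{3} = - \frac{5}{3} + \frac{\left(l^{2} + l^{2}\right) + 2}{3} = - \frac{5}{3} + \frac{2 l^{2} + 2}{3} = - \frac{5}{3} + \frac{2 + 2 l^{2}}{3} = - \frac{5}{3} + \left(\frac{2}{3} + \frac{2 l^{2}}{3}\right) = -1 + \frac{2 l^{2}}{3}$)
$J = -24714$
$U{\left(f \right)} = \frac{2 f}{-85 + f}$
$U{\left(r{\left(h{\left(5 \right)},8 \right)} \right)} + J = \frac{2 \left(-1 + \frac{2 \cdot 5^{2}}{3}\right)}{-85 - \left(1 - \frac{2 \cdot 5^{2}}{3}\right)} - 24714 = \frac{2 \left(-1 + \frac{2}{3} \cdot 25\right)}{-85 + \left(-1 + \frac{2}{3} \cdot 25\right)} - 24714 = \frac{2 \left(-1 + \frac{50}{3}\right)}{-85 + \left(-1 + \frac{50}{3}\right)} - 24714 = 2 \cdot \frac{47}{3} \frac{1}{-85 + \frac{47}{3}} - 24714 = 2 \cdot \frac{47}{3} \frac{1}{- \frac{208}{3}} - 24714 = 2 \cdot \frac{47}{3} \left(- \frac{3}{208}\right) - 24714 = - \frac{47}{104} - 24714 = - \frac{2570303}{104}$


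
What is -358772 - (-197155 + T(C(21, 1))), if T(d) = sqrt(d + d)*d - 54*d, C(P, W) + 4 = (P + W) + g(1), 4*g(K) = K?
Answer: -321263/2 - 73*sqrt(146)/8 ≈ -1.6074e+5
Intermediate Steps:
g(K) = K/4
C(P, W) = -15/4 + P + W (C(P, W) = -4 + ((P + W) + (1/4)*1) = -4 + ((P + W) + 1/4) = -4 + (1/4 + P + W) = -15/4 + P + W)
T(d) = -54*d + sqrt(2)*d**(3/2) (T(d) = sqrt(2*d)*d - 54*d = (sqrt(2)*sqrt(d))*d - 54*d = sqrt(2)*d**(3/2) - 54*d = -54*d + sqrt(2)*d**(3/2))
-358772 - (-197155 + T(C(21, 1))) = -358772 - (-197155 + (-54*(-15/4 + 21 + 1) + sqrt(2)*(-15/4 + 21 + 1)**(3/2))) = -358772 - (-197155 + (-54*73/4 + sqrt(2)*(73/4)**(3/2))) = -358772 - (-197155 + (-1971/2 + sqrt(2)*(73*sqrt(73)/8))) = -358772 - (-197155 + (-1971/2 + 73*sqrt(146)/8)) = -358772 - (-396281/2 + 73*sqrt(146)/8) = -358772 + (396281/2 - 73*sqrt(146)/8) = -321263/2 - 73*sqrt(146)/8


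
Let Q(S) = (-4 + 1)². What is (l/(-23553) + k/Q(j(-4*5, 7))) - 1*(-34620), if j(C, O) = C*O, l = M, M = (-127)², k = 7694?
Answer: 835523929/23553 ≈ 35474.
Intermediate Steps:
M = 16129
l = 16129
Q(S) = 9 (Q(S) = (-3)² = 9)
(l/(-23553) + k/Q(j(-4*5, 7))) - 1*(-34620) = (16129/(-23553) + 7694/9) - 1*(-34620) = (16129*(-1/23553) + 7694*(⅑)) + 34620 = (-16129/23553 + 7694/9) + 34620 = 20119069/23553 + 34620 = 835523929/23553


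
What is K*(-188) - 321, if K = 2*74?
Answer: -28145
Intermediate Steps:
K = 148
K*(-188) - 321 = 148*(-188) - 321 = -27824 - 321 = -28145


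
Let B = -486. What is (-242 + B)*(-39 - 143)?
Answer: 132496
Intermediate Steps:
(-242 + B)*(-39 - 143) = (-242 - 486)*(-39 - 143) = -728*(-182) = 132496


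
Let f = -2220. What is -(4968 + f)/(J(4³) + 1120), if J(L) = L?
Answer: -687/296 ≈ -2.3209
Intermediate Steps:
-(4968 + f)/(J(4³) + 1120) = -(4968 - 2220)/(4³ + 1120) = -2748/(64 + 1120) = -2748/1184 = -1*687/296 = -687/296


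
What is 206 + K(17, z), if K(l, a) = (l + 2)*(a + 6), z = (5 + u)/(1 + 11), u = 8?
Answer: 4087/12 ≈ 340.58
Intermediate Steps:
z = 13/12 (z = (5 + 8)/(1 + 11) = 13/12 ≈ 1.0833)
K(l, a) = (2 + l)*(6 + a)
206 + K(17, z) = 206 + (12 + 2*(13/12) + 6*17 + (13/12)*17) = 206 + (12 + 13/6 + 102 + 221/12) = 206 + 1615/12 = 4087/12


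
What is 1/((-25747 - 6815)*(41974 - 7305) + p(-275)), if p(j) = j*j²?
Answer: -1/1149688853 ≈ -8.6980e-10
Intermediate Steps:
p(j) = j³
1/((-25747 - 6815)*(41974 - 7305) + p(-275)) = 1/((-25747 - 6815)*(41974 - 7305) + (-275)³) = 1/(-32562*34669 - 20796875) = 1/(-1128891978 - 20796875) = 1/(-1149688853) = -1/1149688853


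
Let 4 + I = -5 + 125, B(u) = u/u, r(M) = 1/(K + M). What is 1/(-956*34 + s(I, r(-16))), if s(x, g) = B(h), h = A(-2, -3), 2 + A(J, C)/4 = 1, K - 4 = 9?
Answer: -1/32503 ≈ -3.0766e-5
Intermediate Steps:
K = 13 (K = 4 + 9 = 13)
A(J, C) = -4 (A(J, C) = -8 + 4*1 = -8 + 4 = -4)
h = -4
r(M) = 1/(13 + M)
B(u) = 1
I = 116 (I = -4 + (-5 + 125) = -4 + 120 = 116)
s(x, g) = 1
1/(-956*34 + s(I, r(-16))) = 1/(-956*34 + 1) = 1/(-32504 + 1) = 1/(-32503) = -1/32503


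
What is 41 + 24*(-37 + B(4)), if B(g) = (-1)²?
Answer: -823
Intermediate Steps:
B(g) = 1
41 + 24*(-37 + B(4)) = 41 + 24*(-37 + 1) = 41 + 24*(-36) = 41 - 864 = -823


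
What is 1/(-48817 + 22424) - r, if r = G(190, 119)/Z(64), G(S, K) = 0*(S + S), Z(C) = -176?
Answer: -1/26393 ≈ -3.7889e-5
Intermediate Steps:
G(S, K) = 0 (G(S, K) = 0*(2*S) = 0)
r = 0 (r = 0/(-176) = 0*(-1/176) = 0)
1/(-48817 + 22424) - r = 1/(-48817 + 22424) - 1*0 = 1/(-26393) + 0 = -1/26393 + 0 = -1/26393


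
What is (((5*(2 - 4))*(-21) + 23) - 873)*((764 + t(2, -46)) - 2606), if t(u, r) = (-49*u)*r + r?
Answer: -1676800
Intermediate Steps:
t(u, r) = r - 49*r*u (t(u, r) = -49*r*u + r = r - 49*r*u)
(((5*(2 - 4))*(-21) + 23) - 873)*((764 + t(2, -46)) - 2606) = (((5*(2 - 4))*(-21) + 23) - 873)*((764 - 46*(1 - 49*2)) - 2606) = (((5*(-2))*(-21) + 23) - 873)*((764 - 46*(1 - 98)) - 2606) = ((-10*(-21) + 23) - 873)*((764 - 46*(-97)) - 2606) = ((210 + 23) - 873)*((764 + 4462) - 2606) = (233 - 873)*(5226 - 2606) = -640*2620 = -1676800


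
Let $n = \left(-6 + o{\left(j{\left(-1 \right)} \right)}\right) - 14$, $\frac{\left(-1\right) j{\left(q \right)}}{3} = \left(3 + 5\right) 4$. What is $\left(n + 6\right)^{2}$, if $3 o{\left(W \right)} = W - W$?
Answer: $196$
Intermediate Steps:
$j{\left(q \right)} = -96$ ($j{\left(q \right)} = - 3 \left(3 + 5\right) 4 = - 3 \cdot 8 \cdot 4 = \left(-3\right) 32 = -96$)
$o{\left(W \right)} = 0$ ($o{\left(W \right)} = \frac{W - W}{3} = \frac{1}{3} \cdot 0 = 0$)
$n = -20$ ($n = \left(-6 + 0\right) - 14 = -6 - 14 = -20$)
$\left(n + 6\right)^{2} = \left(-20 + 6\right)^{2} = \left(-14\right)^{2} = 196$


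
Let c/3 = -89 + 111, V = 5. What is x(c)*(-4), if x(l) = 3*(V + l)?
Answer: -852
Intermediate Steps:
c = 66 (c = 3*(-89 + 111) = 3*22 = 66)
x(l) = 15 + 3*l (x(l) = 3*(5 + l) = 15 + 3*l)
x(c)*(-4) = (15 + 3*66)*(-4) = (15 + 198)*(-4) = 213*(-4) = -852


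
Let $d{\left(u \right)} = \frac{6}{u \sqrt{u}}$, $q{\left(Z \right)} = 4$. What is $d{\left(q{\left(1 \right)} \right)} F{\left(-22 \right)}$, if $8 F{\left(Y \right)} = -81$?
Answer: $- \frac{243}{32} \approx -7.5938$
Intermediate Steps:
$F{\left(Y \right)} = - \frac{81}{8}$ ($F{\left(Y \right)} = \frac{1}{8} \left(-81\right) = - \frac{81}{8}$)
$d{\left(u \right)} = \frac{6}{u^{\frac{3}{2}}}$
$d{\left(q{\left(1 \right)} \right)} F{\left(-22 \right)} = \frac{6}{8} \left(- \frac{81}{8}\right) = 6 \cdot \frac{1}{8} \left(- \frac{81}{8}\right) = \frac{3}{4} \left(- \frac{81}{8}\right) = - \frac{243}{32}$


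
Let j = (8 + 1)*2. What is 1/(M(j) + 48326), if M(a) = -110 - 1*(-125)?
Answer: 1/48341 ≈ 2.0686e-5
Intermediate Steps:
j = 18 (j = 9*2 = 18)
M(a) = 15 (M(a) = -110 + 125 = 15)
1/(M(j) + 48326) = 1/(15 + 48326) = 1/48341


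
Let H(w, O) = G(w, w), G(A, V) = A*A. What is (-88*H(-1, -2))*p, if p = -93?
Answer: 8184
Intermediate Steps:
G(A, V) = A²
H(w, O) = w²
(-88*H(-1, -2))*p = -88*(-1)²*(-93) = -88*1*(-93) = -88*(-93) = 8184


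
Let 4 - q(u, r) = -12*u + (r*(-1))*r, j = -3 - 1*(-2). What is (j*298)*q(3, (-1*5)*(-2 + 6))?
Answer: -131120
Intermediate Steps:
j = -1 (j = -3 + 2 = -1)
q(u, r) = 4 + r² + 12*u (q(u, r) = 4 - (-12*u + (r*(-1))*r) = 4 - (-12*u + (-r)*r) = 4 - (-12*u - r²) = 4 - (-r² - 12*u) = 4 + (r² + 12*u) = 4 + r² + 12*u)
(j*298)*q(3, (-1*5)*(-2 + 6)) = (-1*298)*(4 + ((-1*5)*(-2 + 6))² + 12*3) = -298*(4 + (-5*4)² + 36) = -298*(4 + (-20)² + 36) = -298*(4 + 400 + 36) = -298*440 = -131120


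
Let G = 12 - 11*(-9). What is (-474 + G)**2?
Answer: 131769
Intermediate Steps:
G = 111 (G = 12 + 99 = 111)
(-474 + G)**2 = (-474 + 111)**2 = (-363)**2 = 131769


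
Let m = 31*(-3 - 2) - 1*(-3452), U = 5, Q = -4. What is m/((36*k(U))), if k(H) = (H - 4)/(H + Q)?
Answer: 1099/12 ≈ 91.583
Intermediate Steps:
k(H) = 1 (k(H) = (H - 4)/(H - 4) = (-4 + H)/(-4 + H) = 1)
m = 3297 (m = 31*(-5) + 3452 = -155 + 3452 = 3297)
m/((36*k(U))) = 3297/((36*1)) = 3297/36 = 3297*(1/36) = 1099/12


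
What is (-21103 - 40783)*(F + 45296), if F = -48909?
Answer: 223594118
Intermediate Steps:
(-21103 - 40783)*(F + 45296) = (-21103 - 40783)*(-48909 + 45296) = -61886*(-3613) = 223594118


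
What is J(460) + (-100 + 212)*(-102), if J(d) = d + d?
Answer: -10504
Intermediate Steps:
J(d) = 2*d
J(460) + (-100 + 212)*(-102) = 2*460 + (-100 + 212)*(-102) = 920 + 112*(-102) = 920 - 11424 = -10504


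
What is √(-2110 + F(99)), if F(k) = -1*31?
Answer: I*√2141 ≈ 46.271*I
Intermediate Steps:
F(k) = -31
√(-2110 + F(99)) = √(-2110 - 31) = √(-2141) = I*√2141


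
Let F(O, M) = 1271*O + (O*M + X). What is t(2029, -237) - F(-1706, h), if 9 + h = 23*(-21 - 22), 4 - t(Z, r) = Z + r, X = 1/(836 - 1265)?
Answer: 199034551/429 ≈ 4.6395e+5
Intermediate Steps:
X = -1/429 (X = 1/(-429) = -1/429 ≈ -0.0023310)
t(Z, r) = 4 - Z - r (t(Z, r) = 4 - (Z + r) = 4 + (-Z - r) = 4 - Z - r)
h = -998 (h = -9 + 23*(-21 - 22) = -9 + 23*(-43) = -9 - 989 = -998)
F(O, M) = -1/429 + 1271*O + M*O (F(O, M) = 1271*O + (O*M - 1/429) = 1271*O + (M*O - 1/429) = 1271*O + (-1/429 + M*O) = -1/429 + 1271*O + M*O)
t(2029, -237) - F(-1706, h) = (4 - 1*2029 - 1*(-237)) - (-1/429 + 1271*(-1706) - 998*(-1706)) = (4 - 2029 + 237) - (-1/429 - 2168326 + 1702588) = -1788 - 1*(-199801603/429) = -1788 + 199801603/429 = 199034551/429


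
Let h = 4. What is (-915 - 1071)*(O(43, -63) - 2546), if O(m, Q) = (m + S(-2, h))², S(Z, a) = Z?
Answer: 1717890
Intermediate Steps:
O(m, Q) = (-2 + m)² (O(m, Q) = (m - 2)² = (-2 + m)²)
(-915 - 1071)*(O(43, -63) - 2546) = (-915 - 1071)*((-2 + 43)² - 2546) = -1986*(41² - 2546) = -1986*(1681 - 2546) = -1986*(-865) = 1717890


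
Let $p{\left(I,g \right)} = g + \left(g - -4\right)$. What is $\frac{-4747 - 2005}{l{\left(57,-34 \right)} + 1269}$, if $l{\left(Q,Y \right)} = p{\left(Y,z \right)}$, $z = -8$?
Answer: $- \frac{6752}{1257} \approx -5.3715$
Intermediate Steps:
$p{\left(I,g \right)} = 4 + 2 g$ ($p{\left(I,g \right)} = g + \left(g + 4\right) = g + \left(4 + g\right) = 4 + 2 g$)
$l{\left(Q,Y \right)} = -12$ ($l{\left(Q,Y \right)} = 4 + 2 \left(-8\right) = 4 - 16 = -12$)
$\frac{-4747 - 2005}{l{\left(57,-34 \right)} + 1269} = \frac{-4747 - 2005}{-12 + 1269} = - \frac{6752}{1257}$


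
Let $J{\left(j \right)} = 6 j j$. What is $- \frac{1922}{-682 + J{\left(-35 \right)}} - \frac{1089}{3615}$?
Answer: $- \frac{2368247}{4017470} \approx -0.58949$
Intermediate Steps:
$J{\left(j \right)} = 6 j^{2}$
$- \frac{1922}{-682 + J{\left(-35 \right)}} - \frac{1089}{3615} = - \frac{1922}{-682 + 6 \left(-35\right)^{2}} - \frac{1089}{3615} = - \frac{1922}{-682 + 6 \cdot 1225} - \frac{363}{1205} = - \frac{1922}{-682 + 7350} - \frac{363}{1205} = - \frac{1922}{6668} - \frac{363}{1205} = \left(-1922\right) \frac{1}{6668} - \frac{363}{1205} = - \frac{961}{3334} - \frac{363}{1205} = - \frac{2368247}{4017470}$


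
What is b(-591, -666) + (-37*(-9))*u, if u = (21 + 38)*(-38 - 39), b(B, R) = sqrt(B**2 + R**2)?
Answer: -1512819 + 3*sqrt(88093) ≈ -1.5119e+6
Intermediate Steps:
u = -4543 (u = 59*(-77) = -4543)
b(-591, -666) + (-37*(-9))*u = sqrt((-591)**2 + (-666)**2) - 37*(-9)*(-4543) = sqrt(349281 + 443556) + 333*(-4543) = sqrt(792837) - 1512819 = 3*sqrt(88093) - 1512819 = -1512819 + 3*sqrt(88093)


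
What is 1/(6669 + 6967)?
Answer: 1/13636 ≈ 7.3335e-5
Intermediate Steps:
1/(6669 + 6967) = 1/13636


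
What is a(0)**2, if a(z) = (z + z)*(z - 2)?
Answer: 0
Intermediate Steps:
a(z) = 2*z*(-2 + z) (a(z) = (2*z)*(-2 + z) = 2*z*(-2 + z))
a(0)**2 = (2*0*(-2 + 0))**2 = (2*0*(-2))**2 = 0**2 = 0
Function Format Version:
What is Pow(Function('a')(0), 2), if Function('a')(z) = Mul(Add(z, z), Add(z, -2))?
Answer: 0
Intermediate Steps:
Function('a')(z) = Mul(2, z, Add(-2, z)) (Function('a')(z) = Mul(Mul(2, z), Add(-2, z)) = Mul(2, z, Add(-2, z)))
Pow(Function('a')(0), 2) = Pow(Mul(2, 0, Add(-2, 0)), 2) = Pow(Mul(2, 0, -2), 2) = Pow(0, 2) = 0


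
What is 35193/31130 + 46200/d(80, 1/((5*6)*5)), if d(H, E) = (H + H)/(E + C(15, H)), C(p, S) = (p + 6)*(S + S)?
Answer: 120809684473/124520 ≈ 9.7020e+5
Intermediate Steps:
C(p, S) = 2*S*(6 + p) (C(p, S) = (6 + p)*(2*S) = 2*S*(6 + p))
d(H, E) = 2*H/(E + 42*H) (d(H, E) = (H + H)/(E + 2*H*(6 + 15)) = (2*H)/(E + 2*H*21) = (2*H)/(E + 42*H) = 2*H/(E + 42*H))
35193/31130 + 46200/d(80, 1/((5*6)*5)) = 35193/31130 + 46200/((2*80/(1/((5*6)*5) + 42*80))) = 35193*(1/31130) + 46200/((2*80/(1/(30*5) + 3360))) = 35193/31130 + 46200/((2*80/(1/150 + 3360))) = 35193/31130 + 46200/((2*80/(504001/150))) = 35193/31130 + 46200/((2*80*(150/504001))) = 35193/31130 + 46200/(24000/504001) = 35193/31130 + 46200*(504001/24000) = 35193/31130 + 38808077/40 = 120809684473/124520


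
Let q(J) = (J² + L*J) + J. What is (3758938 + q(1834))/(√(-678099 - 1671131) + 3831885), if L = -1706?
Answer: 180122217444/172745235323 - 3995524*I*√2349230/14683345002455 ≈ 1.0427 - 0.00041707*I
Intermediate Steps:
q(J) = J² - 1705*J (q(J) = (J² - 1706*J) + J = J² - 1705*J)
(3758938 + q(1834))/(√(-678099 - 1671131) + 3831885) = (3758938 + 1834*(-1705 + 1834))/(√(-678099 - 1671131) + 3831885) = (3758938 + 1834*129)/(√(-2349230) + 3831885) = (3758938 + 236586)/(I*√2349230 + 3831885) = 3995524/(3831885 + I*√2349230)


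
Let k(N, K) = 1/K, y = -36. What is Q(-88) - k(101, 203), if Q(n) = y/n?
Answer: 1805/4466 ≈ 0.40416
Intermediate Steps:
Q(n) = -36/n
Q(-88) - k(101, 203) = -36/(-88) - 1/203 = -36*(-1/88) - 1*1/203 = 9/22 - 1/203 = 1805/4466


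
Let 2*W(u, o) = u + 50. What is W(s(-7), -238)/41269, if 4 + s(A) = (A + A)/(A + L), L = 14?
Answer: 22/41269 ≈ 0.00053309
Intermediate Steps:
s(A) = -4 + 2*A/(14 + A) (s(A) = -4 + (A + A)/(A + 14) = -4 + (2*A)/(14 + A) = -4 + 2*A/(14 + A))
W(u, o) = 25 + u/2 (W(u, o) = (u + 50)/2 = (50 + u)/2 = 25 + u/2)
W(s(-7), -238)/41269 = (25 + (2*(-28 - 1*(-7))/(14 - 7))/2)/41269 = (25 + (2*(-28 + 7)/7)/2)*(1/41269) = (25 + (2*(⅐)*(-21))/2)*(1/41269) = (25 + (½)*(-6))*(1/41269) = (25 - 3)*(1/41269) = 22*(1/41269) = 22/41269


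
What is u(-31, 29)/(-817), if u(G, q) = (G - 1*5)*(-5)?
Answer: -180/817 ≈ -0.22032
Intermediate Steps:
u(G, q) = 25 - 5*G (u(G, q) = (G - 5)*(-5) = (-5 + G)*(-5) = 25 - 5*G)
u(-31, 29)/(-817) = (25 - 5*(-31))/(-817) = (25 + 155)*(-1/817) = 180*(-1/817) = -180/817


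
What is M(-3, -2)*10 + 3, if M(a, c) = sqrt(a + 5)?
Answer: 3 + 10*sqrt(2) ≈ 17.142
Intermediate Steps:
M(a, c) = sqrt(5 + a)
M(-3, -2)*10 + 3 = sqrt(5 - 3)*10 + 3 = sqrt(2)*10 + 3 = 10*sqrt(2) + 3 = 3 + 10*sqrt(2)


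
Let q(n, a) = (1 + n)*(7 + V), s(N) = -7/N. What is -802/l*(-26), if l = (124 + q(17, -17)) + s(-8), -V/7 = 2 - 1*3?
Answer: 166816/3015 ≈ 55.329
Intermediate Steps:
V = 7 (V = -7*(2 - 1*3) = -7*(2 - 3) = -7*(-1) = 7)
q(n, a) = 14 + 14*n (q(n, a) = (1 + n)*(7 + 7) = (1 + n)*14 = 14 + 14*n)
l = 3015/8 (l = (124 + (14 + 14*17)) - 7/(-8) = (124 + (14 + 238)) - 7*(-⅛) = (124 + 252) + 7/8 = 376 + 7/8 = 3015/8 ≈ 376.88)
-802/l*(-26) = -802/3015/8*(-26) = -802*8/3015*(-26) = -6416/3015*(-26) = 166816/3015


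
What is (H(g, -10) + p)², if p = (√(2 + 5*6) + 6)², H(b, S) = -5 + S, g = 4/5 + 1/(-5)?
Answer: 7417 + 5088*√2 ≈ 14613.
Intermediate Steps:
g = ⅗ (g = 4*(⅕) + 1*(-⅕) = ⅘ - ⅕ = ⅗ ≈ 0.60000)
p = (6 + 4*√2)² (p = (√(2 + 30) + 6)² = (√32 + 6)² = (4*√2 + 6)² = (6 + 4*√2)² ≈ 135.88)
(H(g, -10) + p)² = ((-5 - 10) + (68 + 48*√2))² = (-15 + (68 + 48*√2))² = (53 + 48*√2)²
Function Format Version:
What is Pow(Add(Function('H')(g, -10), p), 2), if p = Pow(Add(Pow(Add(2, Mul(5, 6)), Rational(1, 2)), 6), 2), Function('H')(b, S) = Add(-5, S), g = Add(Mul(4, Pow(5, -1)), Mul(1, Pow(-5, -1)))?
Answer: Add(7417, Mul(5088, Pow(2, Rational(1, 2)))) ≈ 14613.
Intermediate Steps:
g = Rational(3, 5) (g = Add(Mul(4, Rational(1, 5)), Mul(1, Rational(-1, 5))) = Add(Rational(4, 5), Rational(-1, 5)) = Rational(3, 5) ≈ 0.60000)
p = Pow(Add(6, Mul(4, Pow(2, Rational(1, 2)))), 2) (p = Pow(Add(Pow(Add(2, 30), Rational(1, 2)), 6), 2) = Pow(Add(Pow(32, Rational(1, 2)), 6), 2) = Pow(Add(Mul(4, Pow(2, Rational(1, 2))), 6), 2) = Pow(Add(6, Mul(4, Pow(2, Rational(1, 2)))), 2) ≈ 135.88)
Pow(Add(Function('H')(g, -10), p), 2) = Pow(Add(Add(-5, -10), Add(68, Mul(48, Pow(2, Rational(1, 2))))), 2) = Pow(Add(-15, Add(68, Mul(48, Pow(2, Rational(1, 2))))), 2) = Pow(Add(53, Mul(48, Pow(2, Rational(1, 2)))), 2)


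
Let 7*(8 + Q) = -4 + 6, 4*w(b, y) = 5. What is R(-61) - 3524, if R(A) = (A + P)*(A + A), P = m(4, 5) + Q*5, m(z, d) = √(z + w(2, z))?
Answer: 60366/7 - 61*√21 ≈ 8344.2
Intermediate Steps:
w(b, y) = 5/4 (w(b, y) = (¼)*5 = 5/4)
m(z, d) = √(5/4 + z) (m(z, d) = √(z + 5/4) = √(5/4 + z))
Q = -54/7 (Q = -8 + (-4 + 6)/7 = -8 + (⅐)*2 = -8 + 2/7 = -54/7 ≈ -7.7143)
P = -270/7 + √21/2 (P = √(5 + 4*4)/2 - 54/7*5 = √(5 + 16)/2 - 270/7 = √21/2 - 270/7 = -270/7 + √21/2 ≈ -36.280)
R(A) = 2*A*(-270/7 + A + √21/2) (R(A) = (A + (-270/7 + √21/2))*(A + A) = (-270/7 + A + √21/2)*(2*A) = 2*A*(-270/7 + A + √21/2))
R(-61) - 3524 = (⅐)*(-61)*(-540 + 7*√21 + 14*(-61)) - 3524 = (⅐)*(-61)*(-540 + 7*√21 - 854) - 3524 = (⅐)*(-61)*(-1394 + 7*√21) - 3524 = (85034/7 - 61*√21) - 3524 = 60366/7 - 61*√21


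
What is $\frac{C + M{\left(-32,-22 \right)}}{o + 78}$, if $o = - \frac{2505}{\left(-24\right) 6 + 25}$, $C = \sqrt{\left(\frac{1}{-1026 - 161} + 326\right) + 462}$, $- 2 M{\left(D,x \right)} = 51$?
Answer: $- \frac{2023}{7858} + \frac{119 \sqrt{1110266385}}{13991169} \approx 0.02596$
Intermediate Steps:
$M{\left(D,x \right)} = - \frac{51}{2}$ ($M{\left(D,x \right)} = \left(- \frac{1}{2}\right) 51 = - \frac{51}{2}$)
$C = \frac{\sqrt{1110266385}}{1187}$ ($C = \sqrt{\left(\frac{1}{-1187} + 326\right) + 462} = \sqrt{\left(- \frac{1}{1187} + 326\right) + 462} = \sqrt{\frac{386961}{1187} + 462} = \sqrt{\frac{935355}{1187}} = \frac{\sqrt{1110266385}}{1187} \approx 28.071$)
$o = \frac{2505}{119}$ ($o = - \frac{2505}{-144 + 25} = - \frac{2505}{-119} = \left(-2505\right) \left(- \frac{1}{119}\right) = \frac{2505}{119} \approx 21.05$)
$\frac{C + M{\left(-32,-22 \right)}}{o + 78} = \frac{\frac{\sqrt{1110266385}}{1187} - \frac{51}{2}}{\frac{2505}{119} + 78} = \frac{- \frac{51}{2} + \frac{\sqrt{1110266385}}{1187}}{\frac{11787}{119}} = \left(- \frac{51}{2} + \frac{\sqrt{1110266385}}{1187}\right) \frac{119}{11787} = - \frac{2023}{7858} + \frac{119 \sqrt{1110266385}}{13991169}$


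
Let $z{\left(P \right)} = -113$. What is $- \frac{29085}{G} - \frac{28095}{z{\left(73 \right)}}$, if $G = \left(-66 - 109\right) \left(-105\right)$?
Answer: $\frac{4885324}{19775} \approx 247.05$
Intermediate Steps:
$G = 18375$ ($G = \left(-175\right) \left(-105\right) = 18375$)
$- \frac{29085}{G} - \frac{28095}{z{\left(73 \right)}} = - \frac{29085}{18375} - \frac{28095}{-113} = \left(-29085\right) \frac{1}{18375} - - \frac{28095}{113} = - \frac{277}{175} + \frac{28095}{113} = \frac{4885324}{19775}$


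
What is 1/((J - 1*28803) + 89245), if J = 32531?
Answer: 1/92973 ≈ 1.0756e-5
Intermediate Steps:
1/((J - 1*28803) + 89245) = 1/((32531 - 1*28803) + 89245) = 1/((32531 - 28803) + 89245) = 1/(3728 + 89245) = 1/92973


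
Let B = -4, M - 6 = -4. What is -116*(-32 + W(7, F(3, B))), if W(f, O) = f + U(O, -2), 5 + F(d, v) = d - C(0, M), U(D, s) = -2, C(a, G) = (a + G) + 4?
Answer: 3132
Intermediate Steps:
M = 2 (M = 6 - 4 = 2)
C(a, G) = 4 + G + a (C(a, G) = (G + a) + 4 = 4 + G + a)
F(d, v) = -11 + d (F(d, v) = -5 + (d - (4 + 2 + 0)) = -5 + (d - 1*6) = -5 + (d - 6) = -5 + (-6 + d) = -11 + d)
W(f, O) = -2 + f (W(f, O) = f - 2 = -2 + f)
-116*(-32 + W(7, F(3, B))) = -116*(-32 + (-2 + 7)) = -116*(-32 + 5) = -116*(-27) = 3132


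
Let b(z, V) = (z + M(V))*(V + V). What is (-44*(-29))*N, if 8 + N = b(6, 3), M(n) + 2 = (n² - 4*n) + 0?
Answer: -2552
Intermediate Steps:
M(n) = -2 + n² - 4*n (M(n) = -2 + ((n² - 4*n) + 0) = -2 + (n² - 4*n) = -2 + n² - 4*n)
b(z, V) = 2*V*(-2 + z + V² - 4*V) (b(z, V) = (z + (-2 + V² - 4*V))*(V + V) = (-2 + z + V² - 4*V)*(2*V) = 2*V*(-2 + z + V² - 4*V))
N = -2 (N = -8 + 2*3*(-2 + 6 + 3² - 4*3) = -8 + 2*3*(-2 + 6 + 9 - 12) = -8 + 2*3*1 = -8 + 6 = -2)
(-44*(-29))*N = -44*(-29)*(-2) = 1276*(-2) = -2552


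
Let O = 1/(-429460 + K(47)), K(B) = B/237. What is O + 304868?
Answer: 31030066544327/101781973 ≈ 3.0487e+5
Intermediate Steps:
K(B) = B/237 (K(B) = B*(1/237) = B/237)
O = -237/101781973 (O = 1/(-429460 + (1/237)*47) = 1/(-429460 + 47/237) = 1/(-101781973/237) = -237/101781973 ≈ -2.3285e-6)
O + 304868 = -237/101781973 + 304868 = 31030066544327/101781973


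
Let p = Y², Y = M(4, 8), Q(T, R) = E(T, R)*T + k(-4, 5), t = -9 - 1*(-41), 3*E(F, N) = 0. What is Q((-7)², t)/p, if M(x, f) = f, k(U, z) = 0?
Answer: 0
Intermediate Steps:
E(F, N) = 0 (E(F, N) = (⅓)*0 = 0)
t = 32 (t = -9 + 41 = 32)
Q(T, R) = 0 (Q(T, R) = 0*T + 0 = 0 + 0 = 0)
Y = 8
p = 64 (p = 8² = 64)
Q((-7)², t)/p = 0/64 = 0*(1/64) = 0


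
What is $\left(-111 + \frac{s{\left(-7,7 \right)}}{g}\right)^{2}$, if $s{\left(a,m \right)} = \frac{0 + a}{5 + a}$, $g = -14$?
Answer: $\frac{198025}{16} \approx 12377.0$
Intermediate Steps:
$s{\left(a,m \right)} = \frac{a}{5 + a}$
$\left(-111 + \frac{s{\left(-7,7 \right)}}{g}\right)^{2} = \left(-111 + \frac{\left(-7\right) \frac{1}{5 - 7}}{-14}\right)^{2} = \left(-111 + - \frac{7}{-2} \left(- \frac{1}{14}\right)\right)^{2} = \left(-111 + \left(-7\right) \left(- \frac{1}{2}\right) \left(- \frac{1}{14}\right)\right)^{2} = \left(-111 + \frac{7}{2} \left(- \frac{1}{14}\right)\right)^{2} = \left(-111 - \frac{1}{4}\right)^{2} = \left(- \frac{445}{4}\right)^{2} = \frac{198025}{16}$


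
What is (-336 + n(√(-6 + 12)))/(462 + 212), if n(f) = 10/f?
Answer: -168/337 + 5*√6/2022 ≈ -0.49246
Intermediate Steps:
(-336 + n(√(-6 + 12)))/(462 + 212) = (-336 + 10/(√(-6 + 12)))/(462 + 212) = (-336 + 10/(√6))/674 = (-336 + 10*(√6/6))*(1/674) = (-336 + 5*√6/3)*(1/674) = -168/337 + 5*√6/2022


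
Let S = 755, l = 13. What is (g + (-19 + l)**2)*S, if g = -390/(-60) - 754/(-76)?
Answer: 751980/19 ≈ 39578.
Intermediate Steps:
g = 312/19 (g = -390*(-1/60) - 754*(-1/76) = 13/2 + 377/38 = 312/19 ≈ 16.421)
(g + (-19 + l)**2)*S = (312/19 + (-19 + 13)**2)*755 = (312/19 + (-6)**2)*755 = (312/19 + 36)*755 = (996/19)*755 = 751980/19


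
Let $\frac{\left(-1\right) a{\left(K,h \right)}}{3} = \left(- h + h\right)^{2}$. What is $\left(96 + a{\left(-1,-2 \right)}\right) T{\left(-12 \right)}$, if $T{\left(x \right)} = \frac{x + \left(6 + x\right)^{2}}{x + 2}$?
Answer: $- \frac{1152}{5} \approx -230.4$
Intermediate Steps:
$a{\left(K,h \right)} = 0$ ($a{\left(K,h \right)} = - 3 \left(- h + h\right)^{2} = - 3 \cdot 0^{2} = \left(-3\right) 0 = 0$)
$T{\left(x \right)} = \frac{x + \left(6 + x\right)^{2}}{2 + x}$
$\left(96 + a{\left(-1,-2 \right)}\right) T{\left(-12 \right)} = \left(96 + 0\right) \frac{-12 + \left(6 - 12\right)^{2}}{2 - 12} = 96 \frac{-12 + \left(-6\right)^{2}}{-10} = 96 \left(- \frac{-12 + 36}{10}\right) = 96 \left(\left(- \frac{1}{10}\right) 24\right) = 96 \left(- \frac{12}{5}\right) = - \frac{1152}{5}$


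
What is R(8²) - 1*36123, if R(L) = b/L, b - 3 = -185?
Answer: -1156027/32 ≈ -36126.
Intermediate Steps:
b = -182 (b = 3 - 185 = -182)
R(L) = -182/L
R(8²) - 1*36123 = -182/(8²) - 1*36123 = -182/64 - 36123 = -182*1/64 - 36123 = -91/32 - 36123 = -1156027/32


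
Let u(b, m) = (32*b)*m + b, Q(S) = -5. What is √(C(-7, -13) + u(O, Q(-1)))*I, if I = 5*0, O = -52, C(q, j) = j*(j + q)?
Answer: 0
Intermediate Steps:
u(b, m) = b + 32*b*m (u(b, m) = 32*b*m + b = b + 32*b*m)
I = 0
√(C(-7, -13) + u(O, Q(-1)))*I = √(-13*(-13 - 7) - 52*(1 + 32*(-5)))*0 = √(-13*(-20) - 52*(1 - 160))*0 = √(260 - 52*(-159))*0 = √(260 + 8268)*0 = √8528*0 = (4*√533)*0 = 0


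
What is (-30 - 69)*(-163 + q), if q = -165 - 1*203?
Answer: 52569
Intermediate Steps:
q = -368 (q = -165 - 203 = -368)
(-30 - 69)*(-163 + q) = (-30 - 69)*(-163 - 368) = -99*(-531) = 52569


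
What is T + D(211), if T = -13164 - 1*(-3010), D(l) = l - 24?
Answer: -9967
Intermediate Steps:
D(l) = -24 + l
T = -10154 (T = -13164 + 3010 = -10154)
T + D(211) = -10154 + (-24 + 211) = -10154 + 187 = -9967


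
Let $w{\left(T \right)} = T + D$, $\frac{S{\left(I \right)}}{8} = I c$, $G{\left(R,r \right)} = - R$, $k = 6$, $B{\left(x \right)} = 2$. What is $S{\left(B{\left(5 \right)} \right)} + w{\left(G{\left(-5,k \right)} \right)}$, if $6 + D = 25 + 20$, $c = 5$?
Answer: $124$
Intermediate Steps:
$S{\left(I \right)} = 40 I$ ($S{\left(I \right)} = 8 I 5 = 8 \cdot 5 I = 40 I$)
$D = 39$ ($D = -6 + \left(25 + 20\right) = -6 + 45 = 39$)
$w{\left(T \right)} = 39 + T$ ($w{\left(T \right)} = T + 39 = 39 + T$)
$S{\left(B{\left(5 \right)} \right)} + w{\left(G{\left(-5,k \right)} \right)} = 40 \cdot 2 + \left(39 - -5\right) = 80 + \left(39 + 5\right) = 80 + 44 = 124$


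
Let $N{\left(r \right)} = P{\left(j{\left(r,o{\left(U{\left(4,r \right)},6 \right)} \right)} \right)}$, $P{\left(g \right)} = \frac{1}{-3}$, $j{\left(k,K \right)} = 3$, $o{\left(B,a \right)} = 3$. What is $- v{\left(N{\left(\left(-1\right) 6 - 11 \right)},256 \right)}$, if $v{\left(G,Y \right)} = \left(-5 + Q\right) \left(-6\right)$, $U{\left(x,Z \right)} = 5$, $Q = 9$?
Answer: $24$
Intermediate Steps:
$P{\left(g \right)} = - \frac{1}{3}$
$N{\left(r \right)} = - \frac{1}{3}$
$v{\left(G,Y \right)} = -24$ ($v{\left(G,Y \right)} = \left(-5 + 9\right) \left(-6\right) = 4 \left(-6\right) = -24$)
$- v{\left(N{\left(\left(-1\right) 6 - 11 \right)},256 \right)} = \left(-1\right) \left(-24\right) = 24$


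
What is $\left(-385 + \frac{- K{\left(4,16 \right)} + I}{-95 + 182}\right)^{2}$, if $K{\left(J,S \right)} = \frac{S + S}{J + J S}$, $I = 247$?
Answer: $\frac{35497574464}{243049} \approx 1.4605 \cdot 10^{5}$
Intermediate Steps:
$K{\left(J,S \right)} = \frac{2 S}{J + J S}$
$\left(-385 + \frac{- K{\left(4,16 \right)} + I}{-95 + 182}\right)^{2} = \left(-385 + \frac{- \frac{2 \cdot 16}{4 \left(1 + 16\right)} + 247}{-95 + 182}\right)^{2} = \left(-385 + \frac{- \frac{2 \cdot 16}{4 \cdot 17} + 247}{87}\right)^{2} = \left(-385 + \left(- \frac{2 \cdot 16}{4 \cdot 17} + 247\right) \frac{1}{87}\right)^{2} = \left(-385 + \left(\left(-1\right) \frac{8}{17} + 247\right) \frac{1}{87}\right)^{2} = \left(-385 + \left(- \frac{8}{17} + 247\right) \frac{1}{87}\right)^{2} = \left(-385 + \frac{4191}{17} \cdot \frac{1}{87}\right)^{2} = \left(-385 + \frac{1397}{493}\right)^{2} = \left(- \frac{188408}{493}\right)^{2} = \frac{35497574464}{243049}$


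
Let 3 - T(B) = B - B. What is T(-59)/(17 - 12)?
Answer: ⅗ ≈ 0.60000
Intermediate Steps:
T(B) = 3 (T(B) = 3 - (B - B) = 3 - 1*0 = 3 + 0 = 3)
T(-59)/(17 - 12) = 3/(17 - 12) = 3/5 = 3*(⅕) = ⅗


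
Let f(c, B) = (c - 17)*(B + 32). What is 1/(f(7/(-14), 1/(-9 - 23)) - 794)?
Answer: -64/86621 ≈ -0.00073885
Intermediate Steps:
f(c, B) = (-17 + c)*(32 + B)
1/(f(7/(-14), 1/(-9 - 23)) - 794) = 1/((-544 - 17/(-9 - 23) + 32*(7/(-14)) + (7/(-14))/(-9 - 23)) - 794) = 1/((-544 - 17/(-32) + 32*(7*(-1/14)) + (7*(-1/14))/(-32)) - 794) = 1/((-544 - 17*(-1/32) + 32*(-1/2) - 1/32*(-1/2)) - 794) = 1/((-544 + 17/32 - 16 + 1/64) - 794) = 1/(-35805/64 - 794) = 1/(-86621/64) = -64/86621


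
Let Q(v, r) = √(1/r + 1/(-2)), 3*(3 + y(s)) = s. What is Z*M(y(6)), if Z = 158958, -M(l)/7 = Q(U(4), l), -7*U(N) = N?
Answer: -556353*I*√6 ≈ -1.3628e+6*I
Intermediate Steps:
y(s) = -3 + s/3
U(N) = -N/7
Q(v, r) = √(-½ + 1/r) (Q(v, r) = √(1/r - ½) = √(-½ + 1/r))
M(l) = -7*√2*√((2 - l)/l)/2
Z*M(y(6)) = 158958*(-7*√2*√(-(-2 + (-3 + (⅓)*6))/(-3 + (⅓)*6))/2) = 158958*(-7*√2*√(-(-2 + (-3 + 2))/(-3 + 2))/2) = 158958*(-7*√2*√(-1*(-2 - 1)/(-1))/2) = 158958*(-7*√2*√(-1*(-1)*(-3))/2) = 158958*(-7*√2*√(-3)/2) = 158958*(-7*√2*I*√3/2) = 158958*(-7*I*√6/2) = -556353*I*√6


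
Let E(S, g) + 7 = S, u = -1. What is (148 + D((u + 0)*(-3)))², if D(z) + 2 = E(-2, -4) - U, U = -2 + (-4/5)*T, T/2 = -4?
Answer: 439569/25 ≈ 17583.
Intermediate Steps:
T = -8 (T = 2*(-4) = -8)
E(S, g) = -7 + S
U = 22/5 (U = -2 - 4/5*(-8) = -2 - 4*⅕*(-8) = -2 - ⅘*(-8) = -2 + 32/5 = 22/5 ≈ 4.4000)
D(z) = -77/5 (D(z) = -2 + ((-7 - 2) - 1*22/5) = -2 + (-9 - 22/5) = -2 - 67/5 = -77/5)
(148 + D((u + 0)*(-3)))² = (148 - 77/5)² = (663/5)² = 439569/25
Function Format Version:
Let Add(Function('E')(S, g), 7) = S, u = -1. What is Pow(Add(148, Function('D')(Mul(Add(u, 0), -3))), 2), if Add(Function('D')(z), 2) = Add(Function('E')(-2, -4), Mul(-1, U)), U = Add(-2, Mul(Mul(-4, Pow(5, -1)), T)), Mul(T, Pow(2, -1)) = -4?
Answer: Rational(439569, 25) ≈ 17583.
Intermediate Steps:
T = -8 (T = Mul(2, -4) = -8)
Function('E')(S, g) = Add(-7, S)
U = Rational(22, 5) (U = Add(-2, Mul(Mul(-4, Pow(5, -1)), -8)) = Add(-2, Mul(Mul(-4, Rational(1, 5)), -8)) = Add(-2, Mul(Rational(-4, 5), -8)) = Add(-2, Rational(32, 5)) = Rational(22, 5) ≈ 4.4000)
Function('D')(z) = Rational(-77, 5) (Function('D')(z) = Add(-2, Add(Add(-7, -2), Mul(-1, Rational(22, 5)))) = Add(-2, Add(-9, Rational(-22, 5))) = Add(-2, Rational(-67, 5)) = Rational(-77, 5))
Pow(Add(148, Function('D')(Mul(Add(u, 0), -3))), 2) = Pow(Add(148, Rational(-77, 5)), 2) = Pow(Rational(663, 5), 2) = Rational(439569, 25)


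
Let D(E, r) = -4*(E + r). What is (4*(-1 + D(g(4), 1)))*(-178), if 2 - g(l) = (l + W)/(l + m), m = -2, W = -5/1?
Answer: 10680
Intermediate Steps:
W = -5 (W = -5*1 = -5)
g(l) = 2 - (-5 + l)/(-2 + l) (g(l) = 2 - (l - 5)/(l - 2) = 2 - (-5 + l)/(-2 + l))
D(E, r) = -4*E - 4*r
(4*(-1 + D(g(4), 1)))*(-178) = (4*(-1 + (-4*(1 + 4)/(-2 + 4) - 4*1)))*(-178) = (4*(-1 + (-4*5/2 - 4)))*(-178) = (4*(-1 + (-10 - 4)))*(-178) = (4*(-1 - 14))*(-178) = (4*(-15))*(-178) = -60*(-178) = 10680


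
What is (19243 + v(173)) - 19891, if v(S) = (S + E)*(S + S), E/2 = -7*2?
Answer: 49522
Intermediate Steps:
E = -28 (E = 2*(-7*2) = 2*(-14) = -28)
v(S) = 2*S*(-28 + S) (v(S) = (S - 28)*(S + S) = (-28 + S)*(2*S) = 2*S*(-28 + S))
(19243 + v(173)) - 19891 = (19243 + 2*173*(-28 + 173)) - 19891 = (19243 + 2*173*145) - 19891 = (19243 + 50170) - 19891 = 69413 - 19891 = 49522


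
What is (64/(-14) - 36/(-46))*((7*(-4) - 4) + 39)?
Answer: -610/23 ≈ -26.522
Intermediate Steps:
(64/(-14) - 36/(-46))*((7*(-4) - 4) + 39) = (64*(-1/14) - 36*(-1/46))*((-28 - 4) + 39) = (-32/7 + 18/23)*(-32 + 39) = -610/161*7 = -610/23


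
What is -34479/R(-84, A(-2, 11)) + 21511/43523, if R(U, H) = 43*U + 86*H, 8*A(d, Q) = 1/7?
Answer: 44192237999/4399870639 ≈ 10.044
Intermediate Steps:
A(d, Q) = 1/56 (A(d, Q) = (1/8)/7 = (1/8)*(1/7) = 1/56)
-34479/R(-84, A(-2, 11)) + 21511/43523 = -34479/(43*(-84) + 86*(1/56)) + 21511/43523 = -34479/(-3612 + 43/28) + 21511*(1/43523) = -34479/(-101093/28) + 21511/43523 = -34479*(-28/101093) + 21511/43523 = 965412/101093 + 21511/43523 = 44192237999/4399870639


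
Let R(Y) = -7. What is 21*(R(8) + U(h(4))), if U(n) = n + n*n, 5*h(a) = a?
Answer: -2919/25 ≈ -116.76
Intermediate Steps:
h(a) = a/5
U(n) = n + n**2
21*(R(8) + U(h(4))) = 21*(-7 + ((1/5)*4)*(1 + (1/5)*4)) = 21*(-7 + 4*(1 + 4/5)/5) = 21*(-7 + (4/5)*(9/5)) = 21*(-7 + 36/25) = 21*(-139/25) = -2919/25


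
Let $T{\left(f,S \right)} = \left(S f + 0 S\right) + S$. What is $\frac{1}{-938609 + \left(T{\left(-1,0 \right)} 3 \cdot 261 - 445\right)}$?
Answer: $- \frac{1}{939054} \approx -1.0649 \cdot 10^{-6}$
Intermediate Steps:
$T{\left(f,S \right)} = S + S f$ ($T{\left(f,S \right)} = \left(S f + 0\right) + S = S f + S = S + S f$)
$\frac{1}{-938609 + \left(T{\left(-1,0 \right)} 3 \cdot 261 - 445\right)} = \frac{1}{-938609 - \left(445 - 0 \left(1 - 1\right) 3 \cdot 261\right)} = \frac{1}{-938609 - \left(445 - 0 \cdot 0 \cdot 3 \cdot 261\right)} = \frac{1}{-938609 - \left(445 - 0 \cdot 3 \cdot 261\right)} = \frac{1}{-938609 + \left(0 \cdot 261 - 445\right)} = \frac{1}{-938609 + \left(0 - 445\right)} = \frac{1}{-938609 - 445} = \frac{1}{-939054} = - \frac{1}{939054}$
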